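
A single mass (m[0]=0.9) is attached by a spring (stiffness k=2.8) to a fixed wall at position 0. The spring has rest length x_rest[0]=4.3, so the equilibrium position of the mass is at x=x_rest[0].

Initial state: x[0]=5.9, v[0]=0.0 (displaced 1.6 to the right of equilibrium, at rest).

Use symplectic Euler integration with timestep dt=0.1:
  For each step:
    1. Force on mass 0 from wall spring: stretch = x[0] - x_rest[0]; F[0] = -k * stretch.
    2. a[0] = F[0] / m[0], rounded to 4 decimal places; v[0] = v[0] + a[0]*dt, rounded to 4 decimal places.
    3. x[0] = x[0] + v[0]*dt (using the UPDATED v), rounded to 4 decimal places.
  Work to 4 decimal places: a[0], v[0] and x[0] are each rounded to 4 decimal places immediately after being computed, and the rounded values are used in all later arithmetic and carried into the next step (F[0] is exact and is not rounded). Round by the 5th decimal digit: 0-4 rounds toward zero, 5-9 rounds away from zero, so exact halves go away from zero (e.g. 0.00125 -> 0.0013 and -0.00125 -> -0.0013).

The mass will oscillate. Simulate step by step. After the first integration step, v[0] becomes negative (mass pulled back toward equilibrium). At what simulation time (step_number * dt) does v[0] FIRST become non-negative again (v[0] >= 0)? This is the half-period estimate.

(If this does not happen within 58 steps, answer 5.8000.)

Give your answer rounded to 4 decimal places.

Answer: 1.8000

Derivation:
Step 0: x=[5.9000] v=[0.0000]
Step 1: x=[5.8502] v=[-0.4978]
Step 2: x=[5.7522] v=[-0.9801]
Step 3: x=[5.6090] v=[-1.4319]
Step 4: x=[5.4251] v=[-1.8391]
Step 5: x=[5.2062] v=[-2.1891]
Step 6: x=[4.9591] v=[-2.4710]
Step 7: x=[4.6915] v=[-2.6761]
Step 8: x=[4.4117] v=[-2.7979]
Step 9: x=[4.1284] v=[-2.8327]
Step 10: x=[3.8505] v=[-2.7793]
Step 11: x=[3.5866] v=[-2.6395]
Step 12: x=[3.3448] v=[-2.4176]
Step 13: x=[3.1328] v=[-2.1204]
Step 14: x=[2.9571] v=[-1.7573]
Step 15: x=[2.8232] v=[-1.3395]
Step 16: x=[2.7352] v=[-0.8801]
Step 17: x=[2.6959] v=[-0.3933]
Step 18: x=[2.7065] v=[0.1058]
First v>=0 after going negative at step 18, time=1.8000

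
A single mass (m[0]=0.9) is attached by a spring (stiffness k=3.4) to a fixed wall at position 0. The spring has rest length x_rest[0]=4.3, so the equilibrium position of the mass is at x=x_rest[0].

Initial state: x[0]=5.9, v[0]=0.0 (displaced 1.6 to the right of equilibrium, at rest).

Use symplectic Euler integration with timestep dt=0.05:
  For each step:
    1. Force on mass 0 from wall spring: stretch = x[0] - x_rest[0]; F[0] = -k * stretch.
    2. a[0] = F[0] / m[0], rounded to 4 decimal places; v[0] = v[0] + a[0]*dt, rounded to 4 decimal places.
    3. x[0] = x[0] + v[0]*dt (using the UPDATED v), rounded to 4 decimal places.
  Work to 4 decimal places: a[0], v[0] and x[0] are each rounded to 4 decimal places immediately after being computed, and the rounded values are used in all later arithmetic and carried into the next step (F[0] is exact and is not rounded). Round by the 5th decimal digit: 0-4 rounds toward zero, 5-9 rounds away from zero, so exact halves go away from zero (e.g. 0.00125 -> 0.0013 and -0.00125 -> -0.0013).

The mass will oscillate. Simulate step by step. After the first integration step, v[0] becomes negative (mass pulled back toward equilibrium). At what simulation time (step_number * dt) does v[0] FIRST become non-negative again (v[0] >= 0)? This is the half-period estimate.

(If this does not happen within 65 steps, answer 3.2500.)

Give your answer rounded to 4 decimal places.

Answer: 1.6500

Derivation:
Step 0: x=[5.9000] v=[0.0000]
Step 1: x=[5.8849] v=[-0.3022]
Step 2: x=[5.8548] v=[-0.6016]
Step 3: x=[5.8100] v=[-0.8953]
Step 4: x=[5.7510] v=[-1.1805]
Step 5: x=[5.6783] v=[-1.4546]
Step 6: x=[5.5926] v=[-1.7149]
Step 7: x=[5.4946] v=[-1.9591]
Step 8: x=[5.3854] v=[-2.1847]
Step 9: x=[5.2659] v=[-2.3897]
Step 10: x=[5.1373] v=[-2.5722]
Step 11: x=[5.0008] v=[-2.7304]
Step 12: x=[4.8577] v=[-2.8628]
Step 13: x=[4.7093] v=[-2.9681]
Step 14: x=[4.5570] v=[-3.0454]
Step 15: x=[4.4023] v=[-3.0939]
Step 16: x=[4.2466] v=[-3.1132]
Step 17: x=[4.0914] v=[-3.1031]
Step 18: x=[3.9382] v=[-3.0637]
Step 19: x=[3.7884] v=[-2.9954]
Step 20: x=[3.6435] v=[-2.8988]
Step 21: x=[3.5048] v=[-2.7748]
Step 22: x=[3.3736] v=[-2.6246]
Step 23: x=[3.2511] v=[-2.4496]
Step 24: x=[3.1385] v=[-2.2515]
Step 25: x=[3.0369] v=[-2.0321]
Step 26: x=[2.9472] v=[-1.7935]
Step 27: x=[2.8703] v=[-1.5380]
Step 28: x=[2.8069] v=[-1.2679]
Step 29: x=[2.7576] v=[-0.9859]
Step 30: x=[2.7229] v=[-0.6946]
Step 31: x=[2.7031] v=[-0.3967]
Step 32: x=[2.6983] v=[-0.0951]
Step 33: x=[2.7087] v=[0.2074]
First v>=0 after going negative at step 33, time=1.6500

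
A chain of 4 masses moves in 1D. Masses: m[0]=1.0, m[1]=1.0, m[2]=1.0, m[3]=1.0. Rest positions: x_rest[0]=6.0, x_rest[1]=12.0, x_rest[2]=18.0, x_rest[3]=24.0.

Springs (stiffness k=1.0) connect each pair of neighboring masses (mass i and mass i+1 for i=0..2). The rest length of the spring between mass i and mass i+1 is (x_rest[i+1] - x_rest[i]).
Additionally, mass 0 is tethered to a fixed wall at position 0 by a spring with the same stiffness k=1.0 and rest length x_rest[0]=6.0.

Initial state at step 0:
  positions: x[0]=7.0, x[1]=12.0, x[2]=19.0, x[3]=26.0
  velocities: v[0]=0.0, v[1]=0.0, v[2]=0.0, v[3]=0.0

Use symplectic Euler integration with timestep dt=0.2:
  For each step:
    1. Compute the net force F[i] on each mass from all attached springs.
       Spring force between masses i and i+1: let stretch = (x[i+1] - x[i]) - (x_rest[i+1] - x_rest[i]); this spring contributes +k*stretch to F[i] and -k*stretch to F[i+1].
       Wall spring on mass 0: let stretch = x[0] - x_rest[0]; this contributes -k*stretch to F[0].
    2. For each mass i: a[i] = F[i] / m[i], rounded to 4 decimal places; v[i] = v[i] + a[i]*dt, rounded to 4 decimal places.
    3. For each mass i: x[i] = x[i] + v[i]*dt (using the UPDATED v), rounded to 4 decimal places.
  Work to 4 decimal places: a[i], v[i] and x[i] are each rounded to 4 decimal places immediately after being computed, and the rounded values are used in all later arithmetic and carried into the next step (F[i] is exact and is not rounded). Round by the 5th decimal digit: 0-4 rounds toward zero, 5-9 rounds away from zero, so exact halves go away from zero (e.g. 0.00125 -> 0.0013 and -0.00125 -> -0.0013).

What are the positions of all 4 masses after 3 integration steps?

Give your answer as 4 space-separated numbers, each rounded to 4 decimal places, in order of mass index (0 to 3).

Step 0: x=[7.0000 12.0000 19.0000 26.0000] v=[0.0000 0.0000 0.0000 0.0000]
Step 1: x=[6.9200 12.0800 19.0000 25.9600] v=[-0.4000 0.4000 0.0000 -0.2000]
Step 2: x=[6.7696 12.2304 19.0016 25.8816] v=[-0.7520 0.7520 0.0080 -0.3920]
Step 3: x=[6.5668 12.4332 19.0076 25.7680] v=[-1.0138 1.0141 0.0298 -0.5680]

Answer: 6.5668 12.4332 19.0076 25.7680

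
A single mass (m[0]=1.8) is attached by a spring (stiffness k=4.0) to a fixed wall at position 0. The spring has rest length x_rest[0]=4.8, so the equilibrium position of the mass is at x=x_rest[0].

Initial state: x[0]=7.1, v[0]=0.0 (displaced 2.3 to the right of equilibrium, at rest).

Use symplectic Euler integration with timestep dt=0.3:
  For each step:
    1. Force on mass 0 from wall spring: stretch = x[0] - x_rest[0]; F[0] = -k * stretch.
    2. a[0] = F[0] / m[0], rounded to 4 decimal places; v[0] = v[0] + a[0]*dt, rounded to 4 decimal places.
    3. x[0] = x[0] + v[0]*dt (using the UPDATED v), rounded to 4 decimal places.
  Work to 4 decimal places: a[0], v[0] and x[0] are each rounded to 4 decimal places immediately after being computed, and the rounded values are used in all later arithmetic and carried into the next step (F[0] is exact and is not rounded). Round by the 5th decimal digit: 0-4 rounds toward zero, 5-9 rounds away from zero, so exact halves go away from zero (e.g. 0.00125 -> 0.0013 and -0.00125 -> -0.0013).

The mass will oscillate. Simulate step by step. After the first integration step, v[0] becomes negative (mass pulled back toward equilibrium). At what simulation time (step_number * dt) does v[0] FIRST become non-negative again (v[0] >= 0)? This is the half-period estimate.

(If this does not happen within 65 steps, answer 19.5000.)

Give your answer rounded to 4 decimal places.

Step 0: x=[7.1000] v=[0.0000]
Step 1: x=[6.6400] v=[-1.5333]
Step 2: x=[5.8120] v=[-2.7600]
Step 3: x=[4.7816] v=[-3.4347]
Step 4: x=[3.7549] v=[-3.4224]
Step 5: x=[2.9372] v=[-2.7257]
Step 6: x=[2.4921] v=[-1.4838]
Step 7: x=[2.5085] v=[0.0548]
First v>=0 after going negative at step 7, time=2.1000

Answer: 2.1000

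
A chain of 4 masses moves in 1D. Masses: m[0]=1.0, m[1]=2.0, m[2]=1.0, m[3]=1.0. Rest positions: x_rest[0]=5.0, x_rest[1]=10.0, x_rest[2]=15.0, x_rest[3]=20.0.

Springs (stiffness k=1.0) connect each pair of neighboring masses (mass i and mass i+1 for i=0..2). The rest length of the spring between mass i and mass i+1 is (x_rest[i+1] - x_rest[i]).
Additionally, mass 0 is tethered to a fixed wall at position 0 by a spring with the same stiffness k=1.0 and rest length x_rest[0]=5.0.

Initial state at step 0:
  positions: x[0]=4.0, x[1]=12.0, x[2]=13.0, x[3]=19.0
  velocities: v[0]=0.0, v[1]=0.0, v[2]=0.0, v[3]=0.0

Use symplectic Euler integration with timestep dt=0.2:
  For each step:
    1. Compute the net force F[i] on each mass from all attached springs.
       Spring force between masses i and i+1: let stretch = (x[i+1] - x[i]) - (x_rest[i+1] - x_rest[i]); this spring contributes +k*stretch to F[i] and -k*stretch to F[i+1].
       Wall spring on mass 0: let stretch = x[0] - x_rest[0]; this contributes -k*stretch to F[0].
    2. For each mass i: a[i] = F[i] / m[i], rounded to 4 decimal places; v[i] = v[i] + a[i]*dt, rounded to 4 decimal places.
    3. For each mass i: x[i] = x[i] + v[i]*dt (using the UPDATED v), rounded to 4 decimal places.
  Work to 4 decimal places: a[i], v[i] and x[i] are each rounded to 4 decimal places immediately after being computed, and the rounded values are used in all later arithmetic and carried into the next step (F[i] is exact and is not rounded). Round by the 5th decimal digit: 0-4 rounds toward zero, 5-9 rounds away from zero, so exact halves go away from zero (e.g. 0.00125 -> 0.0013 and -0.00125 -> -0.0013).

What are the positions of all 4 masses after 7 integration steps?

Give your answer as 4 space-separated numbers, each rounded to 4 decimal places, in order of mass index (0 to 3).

Step 0: x=[4.0000 12.0000 13.0000 19.0000] v=[0.0000 0.0000 0.0000 0.0000]
Step 1: x=[4.1600 11.8600 13.2000 18.9600] v=[0.8000 -0.7000 1.0000 -0.2000]
Step 2: x=[4.4616 11.5928 13.5768 18.8896] v=[1.5080 -1.3360 1.8840 -0.3520]
Step 3: x=[4.8700 11.2227 14.0868 18.8067] v=[2.0419 -1.8507 2.5498 -0.4146]
Step 4: x=[5.3377 10.7828 14.6710 18.7350] v=[2.3384 -2.1996 2.9210 -0.3586]
Step 5: x=[5.8097 10.3117 15.2622 18.7007] v=[2.3599 -2.3553 2.9562 -0.1714]
Step 6: x=[6.2294 9.8496 15.7930 18.7289] v=[2.0984 -2.3104 2.6538 0.1409]
Step 7: x=[6.5447 9.4340 16.2035 18.8396] v=[1.5766 -2.0781 2.0523 0.5537]

Answer: 6.5447 9.4340 16.2035 18.8396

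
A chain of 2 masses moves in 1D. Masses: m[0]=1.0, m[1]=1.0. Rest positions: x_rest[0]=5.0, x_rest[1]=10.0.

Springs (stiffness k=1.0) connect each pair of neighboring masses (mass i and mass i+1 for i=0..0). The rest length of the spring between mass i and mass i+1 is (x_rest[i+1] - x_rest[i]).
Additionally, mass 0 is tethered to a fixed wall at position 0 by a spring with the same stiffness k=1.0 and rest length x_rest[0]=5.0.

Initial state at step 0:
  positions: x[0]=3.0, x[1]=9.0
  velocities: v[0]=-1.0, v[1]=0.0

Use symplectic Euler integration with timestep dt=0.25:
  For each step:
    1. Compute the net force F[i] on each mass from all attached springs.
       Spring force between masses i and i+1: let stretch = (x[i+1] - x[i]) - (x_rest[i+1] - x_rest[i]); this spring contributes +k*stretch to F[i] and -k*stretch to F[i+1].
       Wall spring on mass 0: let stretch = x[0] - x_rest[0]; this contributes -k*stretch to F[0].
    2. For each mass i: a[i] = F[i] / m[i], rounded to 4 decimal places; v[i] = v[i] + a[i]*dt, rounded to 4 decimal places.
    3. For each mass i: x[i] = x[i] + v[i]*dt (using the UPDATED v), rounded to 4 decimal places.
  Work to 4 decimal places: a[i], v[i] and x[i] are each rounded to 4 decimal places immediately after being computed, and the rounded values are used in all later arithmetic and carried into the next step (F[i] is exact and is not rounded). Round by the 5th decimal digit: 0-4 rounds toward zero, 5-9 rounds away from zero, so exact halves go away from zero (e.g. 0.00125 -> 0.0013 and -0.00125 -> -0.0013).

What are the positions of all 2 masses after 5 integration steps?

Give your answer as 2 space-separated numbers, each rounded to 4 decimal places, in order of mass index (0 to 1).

Step 0: x=[3.0000 9.0000] v=[-1.0000 0.0000]
Step 1: x=[2.9375 8.9375] v=[-0.2500 -0.2500]
Step 2: x=[3.0664 8.8125] v=[0.5156 -0.5000]
Step 3: x=[3.3628 8.6409] v=[1.1855 -0.6865]
Step 4: x=[3.7789 8.4519] v=[1.6643 -0.7560]
Step 5: x=[4.2509 8.2833] v=[1.8878 -0.6743]

Answer: 4.2509 8.2833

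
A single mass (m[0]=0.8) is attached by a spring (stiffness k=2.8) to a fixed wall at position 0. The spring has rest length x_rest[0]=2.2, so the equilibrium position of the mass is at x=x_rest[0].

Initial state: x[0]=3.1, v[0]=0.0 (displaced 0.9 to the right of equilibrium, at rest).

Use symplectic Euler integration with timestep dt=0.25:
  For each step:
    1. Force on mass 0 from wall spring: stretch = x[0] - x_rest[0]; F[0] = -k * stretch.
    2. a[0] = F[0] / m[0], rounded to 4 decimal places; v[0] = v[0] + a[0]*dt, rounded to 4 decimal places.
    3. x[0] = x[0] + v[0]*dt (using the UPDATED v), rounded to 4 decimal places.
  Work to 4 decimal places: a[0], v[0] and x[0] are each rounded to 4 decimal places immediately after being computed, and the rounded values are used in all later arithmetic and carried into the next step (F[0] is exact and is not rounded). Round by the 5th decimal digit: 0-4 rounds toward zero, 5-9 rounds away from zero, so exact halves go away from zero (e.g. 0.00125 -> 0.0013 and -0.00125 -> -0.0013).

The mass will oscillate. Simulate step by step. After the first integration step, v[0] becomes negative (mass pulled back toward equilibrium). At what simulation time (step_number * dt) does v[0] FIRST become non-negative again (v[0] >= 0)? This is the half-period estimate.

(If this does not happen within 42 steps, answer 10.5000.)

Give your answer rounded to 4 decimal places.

Step 0: x=[3.1000] v=[0.0000]
Step 1: x=[2.9031] v=[-0.7875]
Step 2: x=[2.5524] v=[-1.4027]
Step 3: x=[2.1246] v=[-1.7111]
Step 4: x=[1.7133] v=[-1.6451]
Step 5: x=[1.4085] v=[-1.2192]
Step 6: x=[1.2769] v=[-0.5266]
Step 7: x=[1.3472] v=[0.2811]
First v>=0 after going negative at step 7, time=1.7500

Answer: 1.7500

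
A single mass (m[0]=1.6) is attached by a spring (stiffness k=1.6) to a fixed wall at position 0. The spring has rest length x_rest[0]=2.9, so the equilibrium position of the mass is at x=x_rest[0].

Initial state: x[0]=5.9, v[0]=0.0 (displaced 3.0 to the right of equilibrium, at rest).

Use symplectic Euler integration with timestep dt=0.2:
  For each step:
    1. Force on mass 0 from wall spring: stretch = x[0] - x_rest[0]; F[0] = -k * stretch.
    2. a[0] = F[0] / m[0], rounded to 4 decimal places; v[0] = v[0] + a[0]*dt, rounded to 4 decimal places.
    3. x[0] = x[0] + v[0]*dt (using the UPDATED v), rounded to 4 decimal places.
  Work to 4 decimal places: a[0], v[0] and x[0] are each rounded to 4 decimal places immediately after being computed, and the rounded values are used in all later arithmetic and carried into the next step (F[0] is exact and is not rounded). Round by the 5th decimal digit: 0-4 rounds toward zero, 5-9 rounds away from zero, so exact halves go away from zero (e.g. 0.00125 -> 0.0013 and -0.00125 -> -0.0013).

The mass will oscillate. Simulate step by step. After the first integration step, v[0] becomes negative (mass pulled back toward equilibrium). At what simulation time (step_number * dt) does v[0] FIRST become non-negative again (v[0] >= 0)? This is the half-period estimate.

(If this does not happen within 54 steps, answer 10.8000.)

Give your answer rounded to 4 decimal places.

Answer: 3.2000

Derivation:
Step 0: x=[5.9000] v=[0.0000]
Step 1: x=[5.7800] v=[-0.6000]
Step 2: x=[5.5448] v=[-1.1760]
Step 3: x=[5.2038] v=[-1.7050]
Step 4: x=[4.7706] v=[-2.1658]
Step 5: x=[4.2626] v=[-2.5399]
Step 6: x=[3.7001] v=[-2.8124]
Step 7: x=[3.1056] v=[-2.9724]
Step 8: x=[2.5029] v=[-3.0135]
Step 9: x=[1.9161] v=[-2.9341]
Step 10: x=[1.3686] v=[-2.7373]
Step 11: x=[0.8824] v=[-2.4310]
Step 12: x=[0.4769] v=[-2.0275]
Step 13: x=[0.1683] v=[-1.5429]
Step 14: x=[-0.0310] v=[-0.9966]
Step 15: x=[-0.1131] v=[-0.4104]
Step 16: x=[-0.0747] v=[0.1922]
First v>=0 after going negative at step 16, time=3.2000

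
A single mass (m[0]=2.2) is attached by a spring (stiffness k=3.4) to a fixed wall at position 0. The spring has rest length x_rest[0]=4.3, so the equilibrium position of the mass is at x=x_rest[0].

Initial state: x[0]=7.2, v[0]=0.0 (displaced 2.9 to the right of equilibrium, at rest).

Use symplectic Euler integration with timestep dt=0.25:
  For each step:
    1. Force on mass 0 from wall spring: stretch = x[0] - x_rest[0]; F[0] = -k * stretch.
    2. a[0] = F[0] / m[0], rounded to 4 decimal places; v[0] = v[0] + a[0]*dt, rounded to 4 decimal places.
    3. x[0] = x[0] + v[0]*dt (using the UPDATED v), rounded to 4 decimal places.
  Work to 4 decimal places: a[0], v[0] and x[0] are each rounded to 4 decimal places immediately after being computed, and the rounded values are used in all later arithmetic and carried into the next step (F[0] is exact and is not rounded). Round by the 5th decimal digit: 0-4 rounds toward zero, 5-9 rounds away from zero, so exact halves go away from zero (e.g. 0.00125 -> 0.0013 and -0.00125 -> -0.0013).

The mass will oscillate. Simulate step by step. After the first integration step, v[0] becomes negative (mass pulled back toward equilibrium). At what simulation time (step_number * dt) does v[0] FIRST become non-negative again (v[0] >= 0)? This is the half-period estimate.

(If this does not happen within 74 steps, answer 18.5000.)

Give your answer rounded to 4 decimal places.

Answer: 2.7500

Derivation:
Step 0: x=[7.2000] v=[0.0000]
Step 1: x=[6.9199] v=[-1.1205]
Step 2: x=[6.3867] v=[-2.1327]
Step 3: x=[5.6520] v=[-2.9389]
Step 4: x=[4.7867] v=[-3.4613]
Step 5: x=[3.8744] v=[-3.6494]
Step 6: x=[3.0032] v=[-3.4850]
Step 7: x=[2.2572] v=[-2.9840]
Step 8: x=[1.7085] v=[-2.1947]
Step 9: x=[1.4101] v=[-1.1935]
Step 10: x=[1.3909] v=[-0.0770]
Step 11: x=[1.6527] v=[1.0470]
First v>=0 after going negative at step 11, time=2.7500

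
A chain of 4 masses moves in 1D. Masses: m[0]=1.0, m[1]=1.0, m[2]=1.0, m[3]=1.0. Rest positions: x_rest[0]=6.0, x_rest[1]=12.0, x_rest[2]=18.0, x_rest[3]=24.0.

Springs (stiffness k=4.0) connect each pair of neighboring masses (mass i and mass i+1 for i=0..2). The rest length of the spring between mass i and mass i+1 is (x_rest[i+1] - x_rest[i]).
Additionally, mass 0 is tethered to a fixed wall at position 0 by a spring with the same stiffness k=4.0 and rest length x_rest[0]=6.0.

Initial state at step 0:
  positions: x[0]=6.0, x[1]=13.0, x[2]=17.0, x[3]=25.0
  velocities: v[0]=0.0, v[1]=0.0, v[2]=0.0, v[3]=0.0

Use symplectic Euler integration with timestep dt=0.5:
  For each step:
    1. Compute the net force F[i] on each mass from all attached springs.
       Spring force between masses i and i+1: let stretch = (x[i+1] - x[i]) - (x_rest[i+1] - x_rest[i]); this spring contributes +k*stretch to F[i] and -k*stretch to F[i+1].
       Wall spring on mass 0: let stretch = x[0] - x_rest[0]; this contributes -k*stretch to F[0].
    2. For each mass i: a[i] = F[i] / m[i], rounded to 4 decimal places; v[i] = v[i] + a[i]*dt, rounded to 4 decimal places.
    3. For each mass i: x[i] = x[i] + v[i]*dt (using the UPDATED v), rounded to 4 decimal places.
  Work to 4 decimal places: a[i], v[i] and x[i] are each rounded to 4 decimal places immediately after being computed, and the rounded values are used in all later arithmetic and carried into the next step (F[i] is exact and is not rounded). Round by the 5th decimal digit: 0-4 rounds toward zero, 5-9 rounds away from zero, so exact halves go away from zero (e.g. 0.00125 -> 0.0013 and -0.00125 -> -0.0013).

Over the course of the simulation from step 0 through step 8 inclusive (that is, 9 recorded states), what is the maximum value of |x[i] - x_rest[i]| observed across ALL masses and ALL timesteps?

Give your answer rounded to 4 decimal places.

Answer: 3.0000

Derivation:
Step 0: x=[6.0000 13.0000 17.0000 25.0000] v=[0.0000 0.0000 0.0000 0.0000]
Step 1: x=[7.0000 10.0000 21.0000 23.0000] v=[2.0000 -6.0000 8.0000 -4.0000]
Step 2: x=[4.0000 15.0000 16.0000 25.0000] v=[-6.0000 10.0000 -10.0000 4.0000]
Step 3: x=[8.0000 10.0000 19.0000 24.0000] v=[8.0000 -10.0000 6.0000 -2.0000]
Step 4: x=[6.0000 12.0000 18.0000 24.0000] v=[-4.0000 4.0000 -2.0000 0.0000]
Step 5: x=[4.0000 14.0000 17.0000 24.0000] v=[-4.0000 4.0000 -2.0000 0.0000]
Step 6: x=[8.0000 9.0000 20.0000 23.0000] v=[8.0000 -10.0000 6.0000 -2.0000]
Step 7: x=[5.0000 14.0000 15.0000 25.0000] v=[-6.0000 10.0000 -10.0000 4.0000]
Step 8: x=[6.0000 11.0000 19.0000 23.0000] v=[2.0000 -6.0000 8.0000 -4.0000]
Max displacement = 3.0000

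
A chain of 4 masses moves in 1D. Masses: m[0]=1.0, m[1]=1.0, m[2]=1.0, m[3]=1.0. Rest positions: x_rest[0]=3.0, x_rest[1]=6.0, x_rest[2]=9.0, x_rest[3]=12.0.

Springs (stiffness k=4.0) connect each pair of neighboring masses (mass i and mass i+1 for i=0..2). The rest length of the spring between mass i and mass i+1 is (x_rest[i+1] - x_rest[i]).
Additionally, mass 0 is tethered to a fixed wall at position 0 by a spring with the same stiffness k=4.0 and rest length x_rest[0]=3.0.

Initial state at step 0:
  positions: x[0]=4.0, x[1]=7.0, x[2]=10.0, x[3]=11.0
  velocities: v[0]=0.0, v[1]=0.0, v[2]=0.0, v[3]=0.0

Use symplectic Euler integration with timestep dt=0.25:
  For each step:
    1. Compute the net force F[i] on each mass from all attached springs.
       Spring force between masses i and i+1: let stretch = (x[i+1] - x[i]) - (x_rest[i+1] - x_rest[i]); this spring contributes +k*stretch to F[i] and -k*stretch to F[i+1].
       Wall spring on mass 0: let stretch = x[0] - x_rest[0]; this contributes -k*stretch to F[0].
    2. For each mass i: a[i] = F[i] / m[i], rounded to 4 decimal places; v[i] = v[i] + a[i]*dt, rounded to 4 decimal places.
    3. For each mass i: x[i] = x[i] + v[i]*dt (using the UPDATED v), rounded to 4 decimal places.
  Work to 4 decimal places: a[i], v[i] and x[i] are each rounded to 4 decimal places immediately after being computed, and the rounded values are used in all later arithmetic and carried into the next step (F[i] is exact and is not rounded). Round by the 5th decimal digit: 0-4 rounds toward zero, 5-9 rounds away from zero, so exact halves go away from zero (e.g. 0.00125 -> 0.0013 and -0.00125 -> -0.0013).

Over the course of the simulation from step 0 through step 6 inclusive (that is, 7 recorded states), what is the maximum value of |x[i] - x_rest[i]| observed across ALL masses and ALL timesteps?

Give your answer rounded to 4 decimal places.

Step 0: x=[4.0000 7.0000 10.0000 11.0000] v=[0.0000 0.0000 0.0000 0.0000]
Step 1: x=[3.7500 7.0000 9.5000 11.5000] v=[-1.0000 0.0000 -2.0000 2.0000]
Step 2: x=[3.3750 6.8125 8.8750 12.2500] v=[-1.5000 -0.7500 -2.5000 3.0000]
Step 3: x=[3.0156 6.2813 8.5781 12.9063] v=[-1.4375 -2.1250 -1.1875 2.6250]
Step 4: x=[2.7188 5.5078 8.7891 13.2305] v=[-1.1874 -3.0939 0.8439 1.2968]
Step 5: x=[2.4395 4.8574 9.2901 13.1944] v=[-1.1172 -2.6016 2.0040 -0.1446]
Step 6: x=[2.1548 4.7107 9.6590 12.9322] v=[-1.1388 -0.5868 1.4756 -1.0489]
Max displacement = 1.2893

Answer: 1.2893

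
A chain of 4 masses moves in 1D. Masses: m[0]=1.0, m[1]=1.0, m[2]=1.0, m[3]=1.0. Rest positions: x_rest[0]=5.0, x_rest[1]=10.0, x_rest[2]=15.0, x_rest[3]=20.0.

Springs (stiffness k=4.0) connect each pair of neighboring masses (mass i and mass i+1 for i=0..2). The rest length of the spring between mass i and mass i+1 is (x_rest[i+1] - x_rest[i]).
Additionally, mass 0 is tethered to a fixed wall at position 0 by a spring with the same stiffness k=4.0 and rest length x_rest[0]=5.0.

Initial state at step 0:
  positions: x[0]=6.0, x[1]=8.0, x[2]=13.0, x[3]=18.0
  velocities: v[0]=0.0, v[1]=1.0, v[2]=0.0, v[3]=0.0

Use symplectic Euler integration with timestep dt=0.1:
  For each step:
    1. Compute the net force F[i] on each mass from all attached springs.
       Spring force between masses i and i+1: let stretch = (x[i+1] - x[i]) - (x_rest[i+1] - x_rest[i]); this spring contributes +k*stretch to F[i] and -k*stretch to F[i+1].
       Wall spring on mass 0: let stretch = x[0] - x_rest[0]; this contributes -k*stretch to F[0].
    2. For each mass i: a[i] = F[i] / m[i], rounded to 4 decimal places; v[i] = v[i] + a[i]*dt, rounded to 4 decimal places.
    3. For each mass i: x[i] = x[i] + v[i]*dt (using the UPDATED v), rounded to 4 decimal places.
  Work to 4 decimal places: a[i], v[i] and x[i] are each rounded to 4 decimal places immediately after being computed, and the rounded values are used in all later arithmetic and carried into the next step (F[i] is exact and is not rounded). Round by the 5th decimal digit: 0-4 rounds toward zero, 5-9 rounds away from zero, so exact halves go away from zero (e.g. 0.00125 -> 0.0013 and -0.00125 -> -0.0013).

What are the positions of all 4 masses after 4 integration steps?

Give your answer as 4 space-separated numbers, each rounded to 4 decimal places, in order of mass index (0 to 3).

Step 0: x=[6.0000 8.0000 13.0000 18.0000] v=[0.0000 1.0000 0.0000 0.0000]
Step 1: x=[5.8400 8.2200 13.0000 18.0000] v=[-1.6000 2.2000 0.0000 0.0000]
Step 2: x=[5.5416 8.5360 13.0088 18.0000] v=[-2.9840 3.1600 0.0880 0.0000]
Step 3: x=[5.1413 8.9111 13.0383 18.0004] v=[-4.0029 3.7514 0.2954 0.0035]
Step 4: x=[4.6862 9.3005 13.1012 18.0023] v=[-4.5515 3.8944 0.6294 0.0187]

Answer: 4.6862 9.3005 13.1012 18.0023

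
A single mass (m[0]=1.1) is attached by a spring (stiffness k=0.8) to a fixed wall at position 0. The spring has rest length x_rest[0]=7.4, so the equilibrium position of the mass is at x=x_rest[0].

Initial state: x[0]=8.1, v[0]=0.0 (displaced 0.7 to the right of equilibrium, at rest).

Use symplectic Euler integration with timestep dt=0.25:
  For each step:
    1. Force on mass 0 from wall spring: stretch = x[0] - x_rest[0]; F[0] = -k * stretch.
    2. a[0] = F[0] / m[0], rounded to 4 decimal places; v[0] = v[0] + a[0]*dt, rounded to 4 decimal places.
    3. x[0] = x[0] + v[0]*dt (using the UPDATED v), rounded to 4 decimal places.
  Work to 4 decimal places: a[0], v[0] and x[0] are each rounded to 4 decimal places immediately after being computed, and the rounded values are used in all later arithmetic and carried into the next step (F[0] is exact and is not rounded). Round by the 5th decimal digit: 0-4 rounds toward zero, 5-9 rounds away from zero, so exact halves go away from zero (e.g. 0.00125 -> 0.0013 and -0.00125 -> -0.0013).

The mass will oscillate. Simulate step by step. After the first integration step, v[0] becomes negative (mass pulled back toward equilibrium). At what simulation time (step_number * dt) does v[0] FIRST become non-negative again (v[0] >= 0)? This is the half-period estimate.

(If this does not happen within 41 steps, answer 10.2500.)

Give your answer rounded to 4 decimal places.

Step 0: x=[8.1000] v=[0.0000]
Step 1: x=[8.0682] v=[-0.1273]
Step 2: x=[8.0060] v=[-0.2488]
Step 3: x=[7.9163] v=[-0.3590]
Step 4: x=[7.8031] v=[-0.4529]
Step 5: x=[7.6716] v=[-0.5262]
Step 6: x=[7.5277] v=[-0.5756]
Step 7: x=[7.3780] v=[-0.5988]
Step 8: x=[7.2293] v=[-0.5948]
Step 9: x=[7.0884] v=[-0.5638]
Step 10: x=[6.9616] v=[-0.5072]
Step 11: x=[6.8547] v=[-0.4275]
Step 12: x=[6.7726] v=[-0.3284]
Step 13: x=[6.7190] v=[-0.2143]
Step 14: x=[6.6964] v=[-0.0905]
Step 15: x=[6.7058] v=[0.0374]
First v>=0 after going negative at step 15, time=3.7500

Answer: 3.7500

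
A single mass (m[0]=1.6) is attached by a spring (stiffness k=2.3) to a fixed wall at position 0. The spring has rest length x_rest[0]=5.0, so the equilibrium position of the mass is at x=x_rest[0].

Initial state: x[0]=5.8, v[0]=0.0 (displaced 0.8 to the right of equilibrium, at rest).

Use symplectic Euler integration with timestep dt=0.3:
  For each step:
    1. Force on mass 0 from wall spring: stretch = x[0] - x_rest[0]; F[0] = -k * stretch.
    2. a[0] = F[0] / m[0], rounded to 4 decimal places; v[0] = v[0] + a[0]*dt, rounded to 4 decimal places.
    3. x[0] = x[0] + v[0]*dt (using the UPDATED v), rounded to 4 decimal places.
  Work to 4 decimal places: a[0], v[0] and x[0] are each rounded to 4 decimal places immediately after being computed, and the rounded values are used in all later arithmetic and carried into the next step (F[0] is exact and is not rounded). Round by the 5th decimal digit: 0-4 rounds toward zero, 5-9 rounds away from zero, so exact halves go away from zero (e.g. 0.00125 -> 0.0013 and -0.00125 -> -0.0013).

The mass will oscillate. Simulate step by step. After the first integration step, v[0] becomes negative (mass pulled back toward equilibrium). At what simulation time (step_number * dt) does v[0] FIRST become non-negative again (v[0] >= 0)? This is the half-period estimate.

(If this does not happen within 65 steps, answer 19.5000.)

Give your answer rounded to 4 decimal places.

Step 0: x=[5.8000] v=[0.0000]
Step 1: x=[5.6965] v=[-0.3450]
Step 2: x=[5.5029] v=[-0.6454]
Step 3: x=[5.2442] v=[-0.8623]
Step 4: x=[4.9539] v=[-0.9676]
Step 5: x=[4.6696] v=[-0.9477]
Step 6: x=[4.4280] v=[-0.8052]
Step 7: x=[4.2605] v=[-0.5585]
Step 8: x=[4.1886] v=[-0.2396]
Step 9: x=[4.2217] v=[0.1103]
First v>=0 after going negative at step 9, time=2.7000

Answer: 2.7000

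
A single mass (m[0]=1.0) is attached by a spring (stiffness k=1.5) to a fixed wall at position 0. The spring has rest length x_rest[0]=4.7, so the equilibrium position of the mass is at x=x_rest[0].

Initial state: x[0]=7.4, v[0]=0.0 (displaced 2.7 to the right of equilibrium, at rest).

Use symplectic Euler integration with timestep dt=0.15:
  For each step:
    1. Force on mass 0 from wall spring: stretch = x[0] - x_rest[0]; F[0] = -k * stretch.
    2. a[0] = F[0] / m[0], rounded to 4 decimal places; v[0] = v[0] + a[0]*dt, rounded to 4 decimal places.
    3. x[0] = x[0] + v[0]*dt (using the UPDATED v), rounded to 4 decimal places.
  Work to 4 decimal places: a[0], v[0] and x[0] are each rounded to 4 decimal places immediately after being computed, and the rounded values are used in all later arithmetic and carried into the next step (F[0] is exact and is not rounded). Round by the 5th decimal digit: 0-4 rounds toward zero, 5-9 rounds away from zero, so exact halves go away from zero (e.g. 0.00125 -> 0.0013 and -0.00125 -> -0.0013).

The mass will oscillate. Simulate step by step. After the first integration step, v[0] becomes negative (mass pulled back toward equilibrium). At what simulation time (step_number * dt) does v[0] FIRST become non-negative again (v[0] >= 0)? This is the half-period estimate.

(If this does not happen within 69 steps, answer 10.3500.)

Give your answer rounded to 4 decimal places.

Step 0: x=[7.4000] v=[0.0000]
Step 1: x=[7.3089] v=[-0.6075]
Step 2: x=[7.1297] v=[-1.1945]
Step 3: x=[6.8685] v=[-1.7412]
Step 4: x=[6.5341] v=[-2.2291]
Step 5: x=[6.1378] v=[-2.6418]
Step 6: x=[5.6930] v=[-2.9653]
Step 7: x=[5.2147] v=[-3.1887]
Step 8: x=[4.7190] v=[-3.3045]
Step 9: x=[4.2227] v=[-3.3088]
Step 10: x=[3.7425] v=[-3.2014]
Step 11: x=[3.2946] v=[-2.9860]
Step 12: x=[2.8941] v=[-2.6698]
Step 13: x=[2.5546] v=[-2.2635]
Step 14: x=[2.2875] v=[-1.7808]
Step 15: x=[2.1018] v=[-1.2380]
Step 16: x=[2.0038] v=[-0.6534]
Step 17: x=[1.9968] v=[-0.0468]
Step 18: x=[2.0810] v=[0.5614]
First v>=0 after going negative at step 18, time=2.7000

Answer: 2.7000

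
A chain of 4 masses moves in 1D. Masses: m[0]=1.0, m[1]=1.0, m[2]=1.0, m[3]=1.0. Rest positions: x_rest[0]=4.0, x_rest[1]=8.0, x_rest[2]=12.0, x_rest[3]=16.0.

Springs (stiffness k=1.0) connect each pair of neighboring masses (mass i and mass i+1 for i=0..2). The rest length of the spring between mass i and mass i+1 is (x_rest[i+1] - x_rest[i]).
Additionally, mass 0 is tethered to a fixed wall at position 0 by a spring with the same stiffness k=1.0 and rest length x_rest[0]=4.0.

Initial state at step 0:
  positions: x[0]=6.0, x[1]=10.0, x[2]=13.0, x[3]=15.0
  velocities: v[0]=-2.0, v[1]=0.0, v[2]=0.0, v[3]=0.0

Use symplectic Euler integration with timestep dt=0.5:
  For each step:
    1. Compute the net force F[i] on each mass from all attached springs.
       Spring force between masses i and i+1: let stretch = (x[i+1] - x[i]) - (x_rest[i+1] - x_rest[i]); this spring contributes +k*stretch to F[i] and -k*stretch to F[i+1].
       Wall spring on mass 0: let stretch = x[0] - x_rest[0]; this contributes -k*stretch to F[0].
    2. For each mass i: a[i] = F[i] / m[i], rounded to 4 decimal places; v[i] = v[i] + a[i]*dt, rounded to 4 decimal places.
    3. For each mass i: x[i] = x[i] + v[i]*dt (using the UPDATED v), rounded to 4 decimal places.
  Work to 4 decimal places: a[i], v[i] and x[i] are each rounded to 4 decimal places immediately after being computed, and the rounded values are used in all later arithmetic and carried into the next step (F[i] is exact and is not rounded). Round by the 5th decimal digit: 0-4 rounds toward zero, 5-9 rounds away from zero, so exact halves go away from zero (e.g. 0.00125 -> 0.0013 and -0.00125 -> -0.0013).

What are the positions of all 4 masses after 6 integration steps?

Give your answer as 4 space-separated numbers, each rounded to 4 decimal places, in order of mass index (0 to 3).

Step 0: x=[6.0000 10.0000 13.0000 15.0000] v=[-2.0000 0.0000 0.0000 0.0000]
Step 1: x=[4.5000 9.7500 12.7500 15.5000] v=[-3.0000 -0.5000 -0.5000 1.0000]
Step 2: x=[3.1875 8.9375 12.4375 16.3125] v=[-2.6250 -1.6250 -0.6250 1.6250]
Step 3: x=[2.5156 7.5625 12.2188 17.1563] v=[-1.3438 -2.7500 -0.4375 1.6875]
Step 4: x=[2.4765 6.0899 12.0704 17.7657] v=[-0.0782 -2.9453 -0.2969 1.2188]
Step 5: x=[2.7217 5.2090 11.8507 17.9513] v=[0.4903 -1.7618 -0.4395 0.3712]
Step 6: x=[2.9083 5.3667 11.4957 17.6118] v=[0.3731 0.3154 -0.7101 -0.6791]

Answer: 2.9083 5.3667 11.4957 17.6118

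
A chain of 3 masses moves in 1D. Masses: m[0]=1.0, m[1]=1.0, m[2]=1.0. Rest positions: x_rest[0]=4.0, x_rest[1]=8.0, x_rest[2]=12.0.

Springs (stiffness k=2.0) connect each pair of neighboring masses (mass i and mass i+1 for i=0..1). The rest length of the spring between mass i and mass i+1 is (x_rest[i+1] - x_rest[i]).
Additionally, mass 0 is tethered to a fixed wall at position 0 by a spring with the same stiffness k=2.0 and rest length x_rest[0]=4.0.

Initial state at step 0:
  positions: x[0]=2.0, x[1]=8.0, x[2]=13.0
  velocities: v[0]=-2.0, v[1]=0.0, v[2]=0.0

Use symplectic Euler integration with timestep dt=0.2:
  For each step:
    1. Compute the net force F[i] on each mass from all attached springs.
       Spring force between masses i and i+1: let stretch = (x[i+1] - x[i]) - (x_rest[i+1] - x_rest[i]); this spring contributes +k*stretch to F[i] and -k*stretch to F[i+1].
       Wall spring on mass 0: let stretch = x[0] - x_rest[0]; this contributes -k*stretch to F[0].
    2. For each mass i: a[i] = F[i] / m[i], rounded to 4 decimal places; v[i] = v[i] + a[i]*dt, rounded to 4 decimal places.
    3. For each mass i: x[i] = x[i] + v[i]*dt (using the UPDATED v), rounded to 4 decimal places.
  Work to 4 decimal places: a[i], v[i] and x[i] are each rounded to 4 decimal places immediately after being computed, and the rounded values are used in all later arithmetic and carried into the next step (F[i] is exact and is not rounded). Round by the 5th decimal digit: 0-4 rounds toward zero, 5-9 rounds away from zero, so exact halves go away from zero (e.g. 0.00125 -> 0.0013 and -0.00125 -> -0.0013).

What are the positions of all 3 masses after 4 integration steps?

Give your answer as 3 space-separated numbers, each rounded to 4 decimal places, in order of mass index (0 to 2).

Answer: 3.3819 7.3532 12.2026

Derivation:
Step 0: x=[2.0000 8.0000 13.0000] v=[-2.0000 0.0000 0.0000]
Step 1: x=[1.9200 7.9200 12.9200] v=[-0.4000 -0.4000 -0.4000]
Step 2: x=[2.1664 7.7600 12.7600] v=[1.2320 -0.8000 -0.8000]
Step 3: x=[2.6870 7.5525 12.5200] v=[2.6029 -1.0374 -1.2000]
Step 4: x=[3.3819 7.3532 12.2026] v=[3.4743 -0.9966 -1.5870]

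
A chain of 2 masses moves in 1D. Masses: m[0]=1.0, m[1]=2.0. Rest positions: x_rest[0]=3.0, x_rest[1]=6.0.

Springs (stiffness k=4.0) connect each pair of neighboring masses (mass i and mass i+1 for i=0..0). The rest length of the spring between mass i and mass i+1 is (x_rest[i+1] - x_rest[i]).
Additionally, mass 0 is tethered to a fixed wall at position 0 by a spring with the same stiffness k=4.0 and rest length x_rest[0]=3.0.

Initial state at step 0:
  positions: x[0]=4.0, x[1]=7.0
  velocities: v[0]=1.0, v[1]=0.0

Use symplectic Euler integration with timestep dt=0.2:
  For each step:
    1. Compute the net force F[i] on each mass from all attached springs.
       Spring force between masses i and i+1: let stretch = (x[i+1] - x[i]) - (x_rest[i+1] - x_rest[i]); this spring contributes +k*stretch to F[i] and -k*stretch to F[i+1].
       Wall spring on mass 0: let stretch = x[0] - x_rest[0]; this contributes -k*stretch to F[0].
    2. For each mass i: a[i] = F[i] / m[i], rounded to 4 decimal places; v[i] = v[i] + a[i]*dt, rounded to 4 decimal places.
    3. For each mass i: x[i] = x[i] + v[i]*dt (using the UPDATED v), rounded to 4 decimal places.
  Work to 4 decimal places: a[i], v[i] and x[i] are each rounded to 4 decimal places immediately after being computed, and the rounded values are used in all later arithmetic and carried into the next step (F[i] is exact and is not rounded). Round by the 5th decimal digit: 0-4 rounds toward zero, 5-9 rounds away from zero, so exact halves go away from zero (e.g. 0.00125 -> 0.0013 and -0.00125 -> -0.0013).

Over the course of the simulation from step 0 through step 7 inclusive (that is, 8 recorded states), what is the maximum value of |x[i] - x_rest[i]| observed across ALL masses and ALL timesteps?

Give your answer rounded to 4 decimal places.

Step 0: x=[4.0000 7.0000] v=[1.0000 0.0000]
Step 1: x=[4.0400 7.0000] v=[0.2000 0.0000]
Step 2: x=[3.9072 7.0032] v=[-0.6640 0.0160]
Step 3: x=[3.6446 6.9987] v=[-1.3130 -0.0224]
Step 4: x=[3.3355 6.9659] v=[-1.5454 -0.1640]
Step 5: x=[3.0736 6.8827] v=[-1.3095 -0.4162]
Step 6: x=[2.9294 6.7347] v=[-0.7211 -0.7398]
Step 7: x=[2.9253 6.5223] v=[-0.0204 -1.0619]
Max displacement = 1.0400

Answer: 1.0400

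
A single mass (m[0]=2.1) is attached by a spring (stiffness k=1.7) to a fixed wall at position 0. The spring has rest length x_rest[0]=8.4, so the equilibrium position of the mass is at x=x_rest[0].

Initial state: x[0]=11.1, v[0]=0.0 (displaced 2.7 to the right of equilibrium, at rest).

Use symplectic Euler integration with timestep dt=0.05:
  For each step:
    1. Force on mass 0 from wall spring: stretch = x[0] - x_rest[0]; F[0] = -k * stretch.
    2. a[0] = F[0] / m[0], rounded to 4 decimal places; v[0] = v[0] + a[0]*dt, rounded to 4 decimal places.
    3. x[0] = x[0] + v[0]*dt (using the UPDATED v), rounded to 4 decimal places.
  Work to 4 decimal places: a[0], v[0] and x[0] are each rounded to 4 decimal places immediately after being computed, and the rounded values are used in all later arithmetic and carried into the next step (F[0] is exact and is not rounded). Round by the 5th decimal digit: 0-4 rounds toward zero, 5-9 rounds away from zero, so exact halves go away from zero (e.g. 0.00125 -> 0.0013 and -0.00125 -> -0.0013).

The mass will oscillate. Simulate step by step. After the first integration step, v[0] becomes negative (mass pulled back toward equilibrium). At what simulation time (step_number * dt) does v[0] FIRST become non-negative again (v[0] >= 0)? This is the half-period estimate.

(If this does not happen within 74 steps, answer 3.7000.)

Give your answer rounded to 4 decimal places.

Step 0: x=[11.1000] v=[0.0000]
Step 1: x=[11.0945] v=[-0.1093]
Step 2: x=[11.0836] v=[-0.2184]
Step 3: x=[11.0673] v=[-0.3270]
Step 4: x=[11.0456] v=[-0.4350]
Step 5: x=[11.0185] v=[-0.5421]
Step 6: x=[10.9861] v=[-0.6481]
Step 7: x=[10.9485] v=[-0.7528]
Step 8: x=[10.9057] v=[-0.8560]
Step 9: x=[10.8578] v=[-0.9574]
Step 10: x=[10.8050] v=[-1.0569]
Step 11: x=[10.7473] v=[-1.1542]
Step 12: x=[10.6848] v=[-1.2492]
Step 13: x=[10.6177] v=[-1.3417]
Step 14: x=[10.5461] v=[-1.4315]
Step 15: x=[10.4702] v=[-1.5184]
Step 16: x=[10.3901] v=[-1.6022]
Step 17: x=[10.3060] v=[-1.6828]
Step 18: x=[10.2180] v=[-1.7600]
Step 19: x=[10.1263] v=[-1.8336]
Step 20: x=[10.0311] v=[-1.9035]
Step 21: x=[9.9326] v=[-1.9695]
Step 22: x=[9.8310] v=[-2.0315]
Step 23: x=[9.7265] v=[-2.0894]
Step 24: x=[9.6193] v=[-2.1431]
Step 25: x=[9.5097] v=[-2.1925]
Step 26: x=[9.3978] v=[-2.2374]
Step 27: x=[9.2839] v=[-2.2778]
Step 28: x=[9.1682] v=[-2.3136]
Step 29: x=[9.0510] v=[-2.3447]
Step 30: x=[8.9324] v=[-2.3711]
Step 31: x=[8.8128] v=[-2.3927]
Step 32: x=[8.6923] v=[-2.4094]
Step 33: x=[8.5712] v=[-2.4212]
Step 34: x=[8.4498] v=[-2.4281]
Step 35: x=[8.3283] v=[-2.4301]
Step 36: x=[8.2069] v=[-2.4272]
Step 37: x=[8.0859] v=[-2.4194]
Step 38: x=[7.9656] v=[-2.4067]
Step 39: x=[7.8461] v=[-2.3891]
Step 40: x=[7.7278] v=[-2.3667]
Step 41: x=[7.6108] v=[-2.3395]
Step 42: x=[7.4954] v=[-2.3076]
Step 43: x=[7.3819] v=[-2.2710]
Step 44: x=[7.2704] v=[-2.2298]
Step 45: x=[7.1612] v=[-2.1841]
Step 46: x=[7.0545] v=[-2.1340]
Step 47: x=[6.9505] v=[-2.0795]
Step 48: x=[6.8495] v=[-2.0208]
Step 49: x=[6.7516] v=[-1.9580]
Step 50: x=[6.6570] v=[-1.8913]
Step 51: x=[6.5660] v=[-1.8208]
Step 52: x=[6.4787] v=[-1.7466]
Step 53: x=[6.3953] v=[-1.6688]
Step 54: x=[6.3159] v=[-1.5877]
Step 55: x=[6.2407] v=[-1.5033]
Step 56: x=[6.1699] v=[-1.4159]
Step 57: x=[6.1036] v=[-1.3256]
Step 58: x=[6.0420] v=[-1.2327]
Step 59: x=[5.9851] v=[-1.1373]
Step 60: x=[5.9331] v=[-1.0396]
Step 61: x=[5.8861] v=[-0.9398]
Step 62: x=[5.8442] v=[-0.8380]
Step 63: x=[5.8075] v=[-0.7346]
Step 64: x=[5.7760] v=[-0.6297]
Step 65: x=[5.7498] v=[-0.5235]
Step 66: x=[5.7290] v=[-0.4162]
Step 67: x=[5.7136] v=[-0.3081]
Step 68: x=[5.7036] v=[-0.1994]
Step 69: x=[5.6991] v=[-0.0903]
Step 70: x=[5.7001] v=[0.0190]
First v>=0 after going negative at step 70, time=3.5000

Answer: 3.5000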